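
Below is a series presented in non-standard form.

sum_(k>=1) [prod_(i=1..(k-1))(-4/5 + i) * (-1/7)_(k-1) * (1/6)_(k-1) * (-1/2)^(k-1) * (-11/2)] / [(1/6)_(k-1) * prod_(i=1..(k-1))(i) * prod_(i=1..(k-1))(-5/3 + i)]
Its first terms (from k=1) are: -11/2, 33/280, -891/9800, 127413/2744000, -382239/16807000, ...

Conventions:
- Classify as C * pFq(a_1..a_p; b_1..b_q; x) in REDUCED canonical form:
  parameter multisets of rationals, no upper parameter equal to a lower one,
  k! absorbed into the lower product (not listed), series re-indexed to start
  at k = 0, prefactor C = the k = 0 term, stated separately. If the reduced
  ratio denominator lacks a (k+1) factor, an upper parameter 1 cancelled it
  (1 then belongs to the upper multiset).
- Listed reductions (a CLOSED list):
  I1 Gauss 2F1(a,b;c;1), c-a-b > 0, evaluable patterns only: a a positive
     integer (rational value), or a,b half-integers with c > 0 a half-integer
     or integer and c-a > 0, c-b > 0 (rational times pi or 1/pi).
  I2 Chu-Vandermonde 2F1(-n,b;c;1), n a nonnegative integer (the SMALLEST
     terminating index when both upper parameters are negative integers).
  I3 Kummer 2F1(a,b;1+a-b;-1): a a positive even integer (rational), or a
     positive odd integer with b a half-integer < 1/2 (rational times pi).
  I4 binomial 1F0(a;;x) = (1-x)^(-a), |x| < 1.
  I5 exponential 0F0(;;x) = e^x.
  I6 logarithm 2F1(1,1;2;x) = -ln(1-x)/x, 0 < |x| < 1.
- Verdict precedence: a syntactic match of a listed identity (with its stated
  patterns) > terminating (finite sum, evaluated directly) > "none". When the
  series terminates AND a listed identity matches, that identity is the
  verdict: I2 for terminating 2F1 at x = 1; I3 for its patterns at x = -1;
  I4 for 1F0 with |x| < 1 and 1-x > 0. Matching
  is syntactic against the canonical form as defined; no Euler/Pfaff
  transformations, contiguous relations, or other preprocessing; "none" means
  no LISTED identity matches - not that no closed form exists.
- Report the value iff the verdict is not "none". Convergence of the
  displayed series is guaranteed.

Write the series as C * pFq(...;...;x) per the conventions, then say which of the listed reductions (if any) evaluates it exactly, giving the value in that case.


At argument -1/2: a 2F1 with upper {-1/7, 1/5}, lower {-2/3}, scaled by C = -11/2. Verdict: none - this 2F1 at x = -1/2 matches no listed pattern, and upper {-1/7, 1/5} holds no stopper.

Key observation: x = (-1/2) and the running product (C = -11/2) telescopes to a rising factorial.
Ratio: r(k) = (-1/2) * (k-1/7) (k+1/5) / [(k-2/3) (k+1)] ; factor over Q: parameters, x = (-1/2), and C = -11/2.


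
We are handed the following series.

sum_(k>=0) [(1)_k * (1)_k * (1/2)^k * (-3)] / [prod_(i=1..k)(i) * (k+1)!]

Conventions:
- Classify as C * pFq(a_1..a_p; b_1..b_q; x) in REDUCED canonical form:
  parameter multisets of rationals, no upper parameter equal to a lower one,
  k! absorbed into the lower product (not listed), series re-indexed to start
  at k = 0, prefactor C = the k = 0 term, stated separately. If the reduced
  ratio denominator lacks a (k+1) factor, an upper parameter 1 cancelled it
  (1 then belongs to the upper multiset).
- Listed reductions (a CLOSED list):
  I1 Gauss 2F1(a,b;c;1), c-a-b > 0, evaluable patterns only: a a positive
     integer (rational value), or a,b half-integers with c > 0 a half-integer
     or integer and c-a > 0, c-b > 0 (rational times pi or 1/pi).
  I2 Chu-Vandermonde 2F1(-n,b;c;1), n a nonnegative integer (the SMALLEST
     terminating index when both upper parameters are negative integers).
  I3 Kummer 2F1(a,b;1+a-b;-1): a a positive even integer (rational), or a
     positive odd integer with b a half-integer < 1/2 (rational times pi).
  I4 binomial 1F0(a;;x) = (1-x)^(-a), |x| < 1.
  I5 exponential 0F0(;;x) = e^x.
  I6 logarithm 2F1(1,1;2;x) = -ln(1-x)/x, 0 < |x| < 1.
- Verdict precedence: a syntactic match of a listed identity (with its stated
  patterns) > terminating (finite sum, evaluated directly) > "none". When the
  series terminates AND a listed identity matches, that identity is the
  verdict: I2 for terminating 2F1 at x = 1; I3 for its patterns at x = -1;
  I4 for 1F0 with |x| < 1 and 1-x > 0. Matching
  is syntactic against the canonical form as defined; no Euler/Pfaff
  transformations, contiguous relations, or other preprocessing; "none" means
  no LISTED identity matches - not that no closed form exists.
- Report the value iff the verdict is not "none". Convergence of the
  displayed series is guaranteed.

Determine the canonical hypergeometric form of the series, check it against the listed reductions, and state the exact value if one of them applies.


With C = -3: the canonical form is 2F1(1, 1; 2; 1/2). Verdict (x = 1/2): the I6 logarithm reduction applies (the logarithm: parameters (1,1;2), x = 1/2). Its exact value is 6 * ln(1/2).

The tell: x = (1/2) and the denominator's factorial ratio (prefactor -3) is a lower Pochhammer.
Consecutive-term ratio: r(k) = (1/2) * (k+1) (k+1) / [(k+2) (k+1)] - rational in k, leading ratio (1/2); with t_0 = -3, classification follows.


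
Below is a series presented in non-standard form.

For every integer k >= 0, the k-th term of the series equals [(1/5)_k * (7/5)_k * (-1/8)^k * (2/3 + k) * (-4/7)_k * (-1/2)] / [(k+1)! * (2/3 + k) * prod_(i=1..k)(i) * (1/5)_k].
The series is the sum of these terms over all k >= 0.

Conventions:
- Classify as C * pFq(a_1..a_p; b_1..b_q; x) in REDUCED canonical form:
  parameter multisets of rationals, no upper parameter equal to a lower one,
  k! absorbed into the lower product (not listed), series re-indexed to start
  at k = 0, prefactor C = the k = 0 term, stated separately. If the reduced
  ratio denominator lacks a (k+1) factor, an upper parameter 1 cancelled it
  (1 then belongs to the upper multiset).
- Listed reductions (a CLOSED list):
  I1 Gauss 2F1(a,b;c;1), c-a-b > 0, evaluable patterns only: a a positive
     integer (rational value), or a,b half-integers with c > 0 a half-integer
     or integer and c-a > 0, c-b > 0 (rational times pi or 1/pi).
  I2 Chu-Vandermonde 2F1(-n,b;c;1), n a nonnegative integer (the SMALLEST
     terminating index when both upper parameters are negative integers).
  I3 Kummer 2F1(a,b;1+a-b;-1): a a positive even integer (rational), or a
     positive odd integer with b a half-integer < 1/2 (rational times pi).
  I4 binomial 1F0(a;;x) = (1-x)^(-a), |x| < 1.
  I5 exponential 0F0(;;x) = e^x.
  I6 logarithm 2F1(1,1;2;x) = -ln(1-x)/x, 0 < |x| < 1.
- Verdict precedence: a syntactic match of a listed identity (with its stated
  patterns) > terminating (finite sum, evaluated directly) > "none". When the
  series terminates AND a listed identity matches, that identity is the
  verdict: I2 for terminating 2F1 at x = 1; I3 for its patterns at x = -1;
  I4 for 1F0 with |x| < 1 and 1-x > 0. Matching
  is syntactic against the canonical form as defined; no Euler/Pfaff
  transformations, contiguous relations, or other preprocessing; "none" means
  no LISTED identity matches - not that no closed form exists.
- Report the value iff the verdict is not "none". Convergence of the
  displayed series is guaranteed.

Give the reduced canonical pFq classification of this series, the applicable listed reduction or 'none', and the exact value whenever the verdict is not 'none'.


At argument -1/8: a 2F1 with upper {-4/7, 7/5}, lower {2}, scaled by C = -1/2. Verdict: none. No listed pattern accepts 2F1(-4/7, 7/5; 2; -1/8).

Structural cue: with t_0 = -1/2, the product of the first k integers (C = -1/2, x = -1/8) is k!.
Ratio: r(k) = (-1/8) * (k-4/7) (k+7/5) / [(k+2) (k+1)] - rational in k. x = (-1/8); t_0 = -1/2; negate the roots.


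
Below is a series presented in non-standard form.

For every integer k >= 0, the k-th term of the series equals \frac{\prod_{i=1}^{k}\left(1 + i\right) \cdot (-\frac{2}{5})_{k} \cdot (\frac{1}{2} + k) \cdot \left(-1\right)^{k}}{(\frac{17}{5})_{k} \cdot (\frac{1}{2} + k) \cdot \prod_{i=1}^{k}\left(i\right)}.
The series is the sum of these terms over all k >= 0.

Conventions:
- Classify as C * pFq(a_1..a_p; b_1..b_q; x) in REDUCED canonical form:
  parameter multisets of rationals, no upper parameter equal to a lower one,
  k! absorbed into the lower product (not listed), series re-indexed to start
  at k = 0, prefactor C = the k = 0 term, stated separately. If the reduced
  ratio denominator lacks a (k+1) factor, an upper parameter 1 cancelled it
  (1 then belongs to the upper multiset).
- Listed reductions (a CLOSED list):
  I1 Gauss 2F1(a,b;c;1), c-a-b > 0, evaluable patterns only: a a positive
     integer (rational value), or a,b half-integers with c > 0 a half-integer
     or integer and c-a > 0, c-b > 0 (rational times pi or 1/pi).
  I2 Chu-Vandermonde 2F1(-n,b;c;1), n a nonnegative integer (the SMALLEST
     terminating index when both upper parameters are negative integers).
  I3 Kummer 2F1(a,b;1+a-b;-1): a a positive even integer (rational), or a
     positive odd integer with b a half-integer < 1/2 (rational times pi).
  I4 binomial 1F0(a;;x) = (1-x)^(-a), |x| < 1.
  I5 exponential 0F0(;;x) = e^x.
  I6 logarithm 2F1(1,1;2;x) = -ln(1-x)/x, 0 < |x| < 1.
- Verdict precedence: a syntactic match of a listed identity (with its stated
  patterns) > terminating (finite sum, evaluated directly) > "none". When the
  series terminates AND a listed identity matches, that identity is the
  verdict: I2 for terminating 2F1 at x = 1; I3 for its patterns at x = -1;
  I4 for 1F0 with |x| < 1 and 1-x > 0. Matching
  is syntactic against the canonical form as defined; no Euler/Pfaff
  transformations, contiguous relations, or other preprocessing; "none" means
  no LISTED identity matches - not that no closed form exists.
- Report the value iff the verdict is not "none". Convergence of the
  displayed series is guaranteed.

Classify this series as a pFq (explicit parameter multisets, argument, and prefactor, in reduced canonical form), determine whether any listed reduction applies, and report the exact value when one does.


Reduced: x = -1, 2F1, upper = {-\frac{2}{5}, 2}, lower = {\frac{17}{5}}, C = 1. Verdict: the Kummer evaluation I3 matches (x = -1; c = \frac{17}{5} equals 1+a-b for upper {-\frac{2}{5}, 2}: listed pattern). Its exact value is \frac{6}{5}.

First insight: t_0 being 1, the product of the first k integers (C = 1) is k!.
Adjacent-term ratio: r(k) = -1 * (k-\frac{2}{5}) (k+2) / [(k+\frac{17}{5}) (k+1)] - rational; roots negated = parameters, x = -1, C = 1.


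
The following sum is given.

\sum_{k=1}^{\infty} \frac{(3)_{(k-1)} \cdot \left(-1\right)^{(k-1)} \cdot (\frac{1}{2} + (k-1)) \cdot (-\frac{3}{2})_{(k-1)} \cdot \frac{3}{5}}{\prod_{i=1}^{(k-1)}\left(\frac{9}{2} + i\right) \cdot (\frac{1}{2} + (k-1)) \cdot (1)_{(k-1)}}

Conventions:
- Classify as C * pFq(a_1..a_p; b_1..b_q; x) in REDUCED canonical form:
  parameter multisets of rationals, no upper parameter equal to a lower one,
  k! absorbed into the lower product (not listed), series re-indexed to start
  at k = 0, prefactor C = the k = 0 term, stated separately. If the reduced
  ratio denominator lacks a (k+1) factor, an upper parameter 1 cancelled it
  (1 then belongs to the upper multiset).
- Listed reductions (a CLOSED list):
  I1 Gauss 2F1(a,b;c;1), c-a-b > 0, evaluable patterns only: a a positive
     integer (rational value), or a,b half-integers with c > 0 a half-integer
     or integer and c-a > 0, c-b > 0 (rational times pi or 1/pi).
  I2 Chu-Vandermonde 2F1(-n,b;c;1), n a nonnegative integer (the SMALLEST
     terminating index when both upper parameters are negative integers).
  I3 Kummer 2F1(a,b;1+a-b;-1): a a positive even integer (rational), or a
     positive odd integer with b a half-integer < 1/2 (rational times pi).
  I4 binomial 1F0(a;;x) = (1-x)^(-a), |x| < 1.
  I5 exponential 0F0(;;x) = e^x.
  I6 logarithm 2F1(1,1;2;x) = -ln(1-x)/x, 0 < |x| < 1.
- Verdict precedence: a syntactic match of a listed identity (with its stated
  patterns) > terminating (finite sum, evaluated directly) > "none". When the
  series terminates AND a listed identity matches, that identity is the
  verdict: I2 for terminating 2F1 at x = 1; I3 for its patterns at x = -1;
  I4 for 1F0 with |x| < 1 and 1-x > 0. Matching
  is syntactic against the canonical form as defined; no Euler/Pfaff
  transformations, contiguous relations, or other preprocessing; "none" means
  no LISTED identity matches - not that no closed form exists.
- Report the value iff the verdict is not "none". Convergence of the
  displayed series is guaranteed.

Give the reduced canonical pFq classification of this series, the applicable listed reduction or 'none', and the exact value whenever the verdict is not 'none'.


Key step: t_0 being \frac{3}{5}, (1)_k (prefactor 3/5) is k! itself.
Term ratio: r(k) = -1 * (k-\frac{3}{2}) (k+3) / [(k+\frac{11}{2}) (k+1)] ; factor over Q: parameters, x = -1, and C = \frac{3}{5}.

With C = \frac{3}{5}: the canonical form is 2F1(-\frac{3}{2}, 3; \frac{11}{2}; -1). Verdict: Kummer's theorem (I3) applies (x = -1; c = \frac{11}{2} equals 1+a-b for upper {-\frac{3}{2}, 3}: listed pattern). Its exact value is \frac{189}{512} \cdot \pi.


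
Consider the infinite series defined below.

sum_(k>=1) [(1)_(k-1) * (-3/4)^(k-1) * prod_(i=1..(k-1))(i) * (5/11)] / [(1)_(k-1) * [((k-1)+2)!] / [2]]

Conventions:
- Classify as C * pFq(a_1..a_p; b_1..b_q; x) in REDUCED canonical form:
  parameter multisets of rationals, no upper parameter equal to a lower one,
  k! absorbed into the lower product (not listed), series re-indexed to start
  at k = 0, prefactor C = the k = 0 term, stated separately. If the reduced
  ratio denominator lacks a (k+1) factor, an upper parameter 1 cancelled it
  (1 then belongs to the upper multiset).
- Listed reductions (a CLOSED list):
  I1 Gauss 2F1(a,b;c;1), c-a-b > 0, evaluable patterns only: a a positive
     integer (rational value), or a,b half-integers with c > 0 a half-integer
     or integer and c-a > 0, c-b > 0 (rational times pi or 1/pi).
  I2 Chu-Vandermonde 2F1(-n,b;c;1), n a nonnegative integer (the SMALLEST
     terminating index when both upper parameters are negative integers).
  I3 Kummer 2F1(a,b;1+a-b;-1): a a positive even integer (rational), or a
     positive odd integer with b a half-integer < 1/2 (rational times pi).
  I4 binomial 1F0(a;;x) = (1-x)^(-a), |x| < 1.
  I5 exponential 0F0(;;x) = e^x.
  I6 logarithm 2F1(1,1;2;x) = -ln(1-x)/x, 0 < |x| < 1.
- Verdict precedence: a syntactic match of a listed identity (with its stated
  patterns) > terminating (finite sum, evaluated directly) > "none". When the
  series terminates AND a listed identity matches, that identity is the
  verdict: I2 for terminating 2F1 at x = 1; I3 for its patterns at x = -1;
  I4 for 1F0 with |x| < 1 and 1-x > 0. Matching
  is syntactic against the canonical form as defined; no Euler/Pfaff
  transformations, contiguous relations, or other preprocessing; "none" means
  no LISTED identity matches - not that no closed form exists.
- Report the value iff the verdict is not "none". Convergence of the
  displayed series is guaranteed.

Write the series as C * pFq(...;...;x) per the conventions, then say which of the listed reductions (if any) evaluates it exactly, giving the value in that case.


Structural cue: t_0 = 5/11 here, and (1)_k (C = 5/11) is k! itself.
Step ratio: r(k) = (-3/4) * (k+1) (k+1) / [(k+3) (k+1)] - rational in k, leading ratio (-3/4); with t_0 = 5/11, classification follows.

With C = 5/11: the canonical form is 2F1(1, 1; 3; -3/4). Verdict: none. Every listed pattern misses the 2F1 form at -3/4, upper {1, 1}.


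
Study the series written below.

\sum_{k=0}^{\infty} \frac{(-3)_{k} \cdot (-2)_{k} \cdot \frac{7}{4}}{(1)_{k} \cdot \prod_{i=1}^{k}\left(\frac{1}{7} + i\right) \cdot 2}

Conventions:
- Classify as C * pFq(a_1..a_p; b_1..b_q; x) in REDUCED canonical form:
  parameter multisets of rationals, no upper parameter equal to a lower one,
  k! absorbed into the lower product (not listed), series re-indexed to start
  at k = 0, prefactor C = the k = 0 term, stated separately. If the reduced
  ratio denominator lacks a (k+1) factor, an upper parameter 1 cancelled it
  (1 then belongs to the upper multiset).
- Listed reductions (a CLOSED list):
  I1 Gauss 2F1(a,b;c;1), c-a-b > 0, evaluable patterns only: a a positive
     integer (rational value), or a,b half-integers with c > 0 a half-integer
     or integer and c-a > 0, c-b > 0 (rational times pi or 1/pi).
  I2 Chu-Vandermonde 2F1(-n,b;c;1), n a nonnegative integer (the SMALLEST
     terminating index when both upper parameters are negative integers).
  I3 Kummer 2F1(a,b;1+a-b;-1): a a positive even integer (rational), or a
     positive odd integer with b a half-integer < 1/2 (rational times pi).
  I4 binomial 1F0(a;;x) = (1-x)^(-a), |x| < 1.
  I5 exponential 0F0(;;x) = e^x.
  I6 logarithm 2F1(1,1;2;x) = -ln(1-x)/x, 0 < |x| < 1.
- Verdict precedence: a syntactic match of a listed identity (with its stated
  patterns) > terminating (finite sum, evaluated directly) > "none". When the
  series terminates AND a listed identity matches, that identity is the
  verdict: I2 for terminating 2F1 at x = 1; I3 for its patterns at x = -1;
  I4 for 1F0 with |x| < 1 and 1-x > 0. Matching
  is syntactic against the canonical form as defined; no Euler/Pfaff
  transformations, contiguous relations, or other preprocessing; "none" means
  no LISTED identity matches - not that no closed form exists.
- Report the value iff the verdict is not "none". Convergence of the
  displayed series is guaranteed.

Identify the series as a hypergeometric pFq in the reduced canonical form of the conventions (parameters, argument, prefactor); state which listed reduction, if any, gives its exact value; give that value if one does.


The tell: with t_0 = \frac{7}{8}, the constant factors (C = 7/8, x = 1) combine into one prefactor.
Adjacent-term ratio: r(k) = 1 * (k-3) (k-2) / [(k+\frac{8}{7}) (k+1)] ; factor over Q: parameters, x = 1, and C = \frac{7}{8}.

Reduced: x = 1, 2F1, upper = {-3, -2}, lower = {\frac{8}{7}}, C = \frac{7}{8}. Verdict: Chu-Vandermonde (I2) matches (terminating 2F1 at x = 1 with n = 2, b = -3, c = \frac{8}{7}). Exact value: \frac{609}{80}.


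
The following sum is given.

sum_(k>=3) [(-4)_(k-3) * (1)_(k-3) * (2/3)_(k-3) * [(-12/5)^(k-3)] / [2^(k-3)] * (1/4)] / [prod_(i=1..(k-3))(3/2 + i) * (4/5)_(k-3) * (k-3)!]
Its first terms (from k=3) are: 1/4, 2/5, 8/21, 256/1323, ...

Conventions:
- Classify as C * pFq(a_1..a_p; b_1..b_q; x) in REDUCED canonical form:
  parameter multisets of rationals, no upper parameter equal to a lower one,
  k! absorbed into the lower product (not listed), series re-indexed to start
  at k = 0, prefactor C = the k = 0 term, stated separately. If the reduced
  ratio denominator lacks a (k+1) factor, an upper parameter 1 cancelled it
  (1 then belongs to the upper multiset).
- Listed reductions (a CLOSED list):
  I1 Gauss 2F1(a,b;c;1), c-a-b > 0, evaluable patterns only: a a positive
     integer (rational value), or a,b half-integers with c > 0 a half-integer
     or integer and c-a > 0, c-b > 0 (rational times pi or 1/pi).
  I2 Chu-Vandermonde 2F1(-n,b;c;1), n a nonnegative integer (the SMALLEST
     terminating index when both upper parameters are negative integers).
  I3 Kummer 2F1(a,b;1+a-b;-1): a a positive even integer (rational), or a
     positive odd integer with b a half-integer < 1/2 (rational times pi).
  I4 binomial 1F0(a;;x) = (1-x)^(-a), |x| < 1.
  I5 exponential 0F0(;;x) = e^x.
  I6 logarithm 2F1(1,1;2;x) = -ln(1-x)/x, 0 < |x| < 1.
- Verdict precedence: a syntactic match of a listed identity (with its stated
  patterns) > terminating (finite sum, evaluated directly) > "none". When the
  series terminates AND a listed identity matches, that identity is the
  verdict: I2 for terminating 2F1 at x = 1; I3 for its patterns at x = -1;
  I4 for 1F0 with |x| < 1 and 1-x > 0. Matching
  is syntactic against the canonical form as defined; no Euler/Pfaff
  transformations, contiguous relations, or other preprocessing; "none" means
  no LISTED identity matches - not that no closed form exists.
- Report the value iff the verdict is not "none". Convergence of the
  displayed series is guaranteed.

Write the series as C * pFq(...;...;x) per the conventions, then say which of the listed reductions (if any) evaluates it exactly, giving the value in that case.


Canonical form: C = 1/4 times 3F2 with upper {-4, 2/3, 1}, lower {4/5, 5/2}, x = -6/5. Verdict: terminating (-4 upstairs). 5 nonzero terms in all; added directly. Exact value: 636061/502740.

Structural cue: t_0 = 1/4 here, and the lower running product (C = 1/4, x = -6/5) is a rising factorial.
Term ratio: r(k) = (-6/5) * (k-4) (k+2/3) (k+1) / [(k+4/5) (k+5/2) (k+1)] - rational in k, leading ratio (-6/5); with t_0 = 1/4, classification follows.


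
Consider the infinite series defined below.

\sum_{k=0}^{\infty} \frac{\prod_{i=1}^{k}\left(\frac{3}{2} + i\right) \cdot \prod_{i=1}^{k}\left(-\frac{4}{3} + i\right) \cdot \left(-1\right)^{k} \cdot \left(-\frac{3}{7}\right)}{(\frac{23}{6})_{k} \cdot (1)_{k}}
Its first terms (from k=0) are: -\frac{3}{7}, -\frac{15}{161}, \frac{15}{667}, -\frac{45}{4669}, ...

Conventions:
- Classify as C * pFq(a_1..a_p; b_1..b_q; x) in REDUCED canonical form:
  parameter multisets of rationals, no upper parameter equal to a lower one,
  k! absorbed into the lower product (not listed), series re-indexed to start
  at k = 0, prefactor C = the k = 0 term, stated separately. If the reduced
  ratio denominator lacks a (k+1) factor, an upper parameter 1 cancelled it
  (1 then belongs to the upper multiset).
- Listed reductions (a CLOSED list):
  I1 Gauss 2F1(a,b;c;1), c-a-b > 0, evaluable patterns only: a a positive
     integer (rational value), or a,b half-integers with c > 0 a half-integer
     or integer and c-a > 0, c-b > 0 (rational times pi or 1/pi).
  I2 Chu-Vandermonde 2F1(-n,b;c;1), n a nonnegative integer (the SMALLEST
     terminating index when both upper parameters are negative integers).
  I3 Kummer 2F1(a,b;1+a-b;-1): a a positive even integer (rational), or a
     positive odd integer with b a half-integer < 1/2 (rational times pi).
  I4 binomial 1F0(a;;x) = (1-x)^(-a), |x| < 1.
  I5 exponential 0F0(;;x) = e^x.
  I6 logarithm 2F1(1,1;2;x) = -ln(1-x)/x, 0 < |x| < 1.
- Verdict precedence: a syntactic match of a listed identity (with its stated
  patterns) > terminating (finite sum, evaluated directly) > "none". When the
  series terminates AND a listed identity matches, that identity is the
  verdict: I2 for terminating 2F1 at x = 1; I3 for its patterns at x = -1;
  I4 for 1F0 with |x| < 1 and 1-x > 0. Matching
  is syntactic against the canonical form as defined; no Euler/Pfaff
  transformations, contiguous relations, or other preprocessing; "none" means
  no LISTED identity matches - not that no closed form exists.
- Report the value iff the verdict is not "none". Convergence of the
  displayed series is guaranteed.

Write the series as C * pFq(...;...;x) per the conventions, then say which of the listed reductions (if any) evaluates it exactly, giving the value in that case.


This is -\frac{3}{7} * 2F1(-\frac{1}{3}, \frac{5}{2}; \frac{23}{6}; -1) in reduced canonical form. Verdict: none. No listed pattern accepts 2F1(-\frac{1}{3}, \frac{5}{2}; \frac{23}{6}; -1).

The tell: t_0 = -\frac{3}{7} here, and the running product (prefactor -3/7) telescopes to a rising factorial.
Term ratio: r(k) = -1 * (k-\frac{1}{3}) (k+\frac{5}{2}) / [(k+\frac{23}{6}) (k+1)] - rational in k. x = -1; t_0 = -\frac{3}{7}; negate the roots.


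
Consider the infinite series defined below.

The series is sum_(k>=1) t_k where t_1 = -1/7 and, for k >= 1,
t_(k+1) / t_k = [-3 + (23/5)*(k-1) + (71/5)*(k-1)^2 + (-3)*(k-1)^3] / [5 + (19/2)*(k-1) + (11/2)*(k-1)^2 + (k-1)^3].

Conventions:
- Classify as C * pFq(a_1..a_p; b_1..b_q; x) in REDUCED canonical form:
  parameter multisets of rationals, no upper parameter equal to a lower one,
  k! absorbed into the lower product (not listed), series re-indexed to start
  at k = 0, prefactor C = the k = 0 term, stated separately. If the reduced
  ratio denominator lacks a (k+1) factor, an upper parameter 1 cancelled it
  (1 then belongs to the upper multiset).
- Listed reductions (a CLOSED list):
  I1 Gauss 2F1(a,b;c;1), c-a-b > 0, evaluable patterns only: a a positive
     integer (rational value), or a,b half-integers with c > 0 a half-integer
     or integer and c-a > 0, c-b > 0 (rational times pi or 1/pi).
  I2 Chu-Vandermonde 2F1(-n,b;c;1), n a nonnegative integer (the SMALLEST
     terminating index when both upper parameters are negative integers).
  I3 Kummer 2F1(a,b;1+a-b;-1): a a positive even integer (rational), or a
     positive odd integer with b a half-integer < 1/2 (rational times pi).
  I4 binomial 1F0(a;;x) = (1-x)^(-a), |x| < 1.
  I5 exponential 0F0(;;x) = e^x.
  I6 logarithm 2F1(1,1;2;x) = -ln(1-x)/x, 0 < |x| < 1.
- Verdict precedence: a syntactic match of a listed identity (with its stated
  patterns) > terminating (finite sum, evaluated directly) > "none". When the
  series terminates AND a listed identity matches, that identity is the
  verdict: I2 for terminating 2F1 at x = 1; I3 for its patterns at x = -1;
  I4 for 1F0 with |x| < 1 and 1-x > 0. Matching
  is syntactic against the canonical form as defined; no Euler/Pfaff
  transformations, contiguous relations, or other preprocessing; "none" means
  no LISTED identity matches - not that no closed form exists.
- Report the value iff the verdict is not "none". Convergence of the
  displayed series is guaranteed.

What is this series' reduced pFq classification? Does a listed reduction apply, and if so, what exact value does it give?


At argument -3: a 3F2 with upper {-5, -1/3, 3/5}, lower {2, 5/2}, scaled by C = -1/7. Verdict: terminating - no listed pattern fits, but -5 in the upper list cuts the series at k = 5; direct evaluation. Hence: 624994/10828125.

Key observation: from the first term -1/7: roots of the ratio polynomials (prefactor -1/7) are the negated parameters.
Adjacent-term ratio: r(k) = (-3) * (k-5) (k-1/3) (k+3/5) / [(k+2) (k+5/2) (k+1)] ; factor over Q: parameters, x = (-3), and C = -1/7.


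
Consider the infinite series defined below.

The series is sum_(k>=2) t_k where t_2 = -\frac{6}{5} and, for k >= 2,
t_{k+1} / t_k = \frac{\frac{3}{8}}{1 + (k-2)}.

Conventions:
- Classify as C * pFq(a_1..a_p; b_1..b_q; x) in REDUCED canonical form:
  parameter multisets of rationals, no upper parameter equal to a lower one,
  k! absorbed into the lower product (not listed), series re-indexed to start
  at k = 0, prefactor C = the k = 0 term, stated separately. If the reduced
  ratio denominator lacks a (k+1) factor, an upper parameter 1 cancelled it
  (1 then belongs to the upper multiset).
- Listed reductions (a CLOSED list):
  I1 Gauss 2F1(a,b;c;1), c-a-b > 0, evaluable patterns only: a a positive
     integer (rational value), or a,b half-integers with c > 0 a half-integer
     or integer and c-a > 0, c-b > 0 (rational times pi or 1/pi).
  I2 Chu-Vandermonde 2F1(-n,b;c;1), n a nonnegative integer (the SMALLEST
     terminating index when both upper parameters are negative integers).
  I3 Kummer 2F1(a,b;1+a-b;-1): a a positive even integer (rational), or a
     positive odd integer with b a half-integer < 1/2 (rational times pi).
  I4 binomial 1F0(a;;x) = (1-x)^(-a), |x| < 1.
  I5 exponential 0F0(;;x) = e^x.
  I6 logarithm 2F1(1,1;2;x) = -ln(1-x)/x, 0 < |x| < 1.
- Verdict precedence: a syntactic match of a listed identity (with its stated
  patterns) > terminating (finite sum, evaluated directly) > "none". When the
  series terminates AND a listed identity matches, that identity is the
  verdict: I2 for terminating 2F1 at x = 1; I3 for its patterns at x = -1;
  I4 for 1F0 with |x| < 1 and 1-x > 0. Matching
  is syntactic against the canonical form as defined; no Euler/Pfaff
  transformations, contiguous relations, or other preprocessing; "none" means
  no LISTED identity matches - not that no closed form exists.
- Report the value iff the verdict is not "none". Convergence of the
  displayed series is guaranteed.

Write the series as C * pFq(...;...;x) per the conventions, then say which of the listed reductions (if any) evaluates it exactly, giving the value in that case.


Prefactor -\frac{6}{5}, argument \frac{3}{8}: 0F0 with upper {-} over lower {-}. Verdict: the exponential series (I5) matches (the 0F0 exponential series at x = \frac{3}{8}). Sum: \left(-\frac{6}{5}\right) \cdot e^{\frac{3}{8}}.

The tell: with t_0 = -\frac{6}{5}, the expanded ratio factors over Q; C = -6/5, x = 3/8, roots give parameters.
Ratio: r(k) = \frac{3}{8} * 1 / [(k+1)] - rational in k. x = \frac{3}{8}; t_0 = -\frac{6}{5}; negate the roots.


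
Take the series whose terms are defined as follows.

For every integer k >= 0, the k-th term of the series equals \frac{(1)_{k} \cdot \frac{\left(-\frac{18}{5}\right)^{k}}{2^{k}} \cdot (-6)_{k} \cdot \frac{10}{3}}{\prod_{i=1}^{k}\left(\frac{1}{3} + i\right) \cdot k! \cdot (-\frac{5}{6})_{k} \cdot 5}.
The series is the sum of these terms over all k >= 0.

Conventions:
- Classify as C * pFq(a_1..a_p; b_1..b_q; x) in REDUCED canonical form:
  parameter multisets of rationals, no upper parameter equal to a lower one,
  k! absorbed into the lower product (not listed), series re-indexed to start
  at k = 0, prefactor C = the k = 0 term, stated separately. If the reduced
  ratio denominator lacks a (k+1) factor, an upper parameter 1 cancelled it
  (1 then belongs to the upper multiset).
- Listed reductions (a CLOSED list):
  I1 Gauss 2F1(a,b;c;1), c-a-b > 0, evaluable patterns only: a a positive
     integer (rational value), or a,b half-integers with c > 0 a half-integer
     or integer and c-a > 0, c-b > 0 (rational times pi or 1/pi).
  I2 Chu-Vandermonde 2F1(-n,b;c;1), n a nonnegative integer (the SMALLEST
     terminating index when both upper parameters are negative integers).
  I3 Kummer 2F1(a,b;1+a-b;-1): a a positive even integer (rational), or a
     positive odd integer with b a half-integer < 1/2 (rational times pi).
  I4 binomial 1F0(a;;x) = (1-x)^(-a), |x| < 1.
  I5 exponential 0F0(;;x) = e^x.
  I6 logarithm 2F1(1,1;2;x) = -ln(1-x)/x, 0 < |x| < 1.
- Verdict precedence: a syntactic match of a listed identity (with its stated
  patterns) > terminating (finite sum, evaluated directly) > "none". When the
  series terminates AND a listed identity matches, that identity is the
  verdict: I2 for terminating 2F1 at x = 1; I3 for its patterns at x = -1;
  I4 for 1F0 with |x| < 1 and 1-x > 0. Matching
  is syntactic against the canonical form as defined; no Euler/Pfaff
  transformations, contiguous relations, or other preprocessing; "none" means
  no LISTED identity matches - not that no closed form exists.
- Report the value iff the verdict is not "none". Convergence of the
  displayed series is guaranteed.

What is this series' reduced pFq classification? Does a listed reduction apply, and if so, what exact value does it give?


x = -\frac{9}{5} here; the reduced form reads 2F2, upper {-6, 1}, lower {-\frac{5}{6}, \frac{4}{3}}, C = \frac{2}{3}. Verdict: terminating (-6 upstairs). 7 nonzero terms in all; added directly. Exact value: -\frac{11026154167379264}{17516255859375}.

The tell: t_0 being \frac{2}{3}, the constant factors (C = 2/3) combine into one prefactor.
Consecutive-term ratio: r(k) = -\frac{9}{5} * (k-6) (k+1) / [(k-\frac{5}{6}) (k+\frac{4}{3}) (k+1)] - poly over poly, x = -\frac{9}{5} from leading terms; C = \frac{2}{3} at k = 0.


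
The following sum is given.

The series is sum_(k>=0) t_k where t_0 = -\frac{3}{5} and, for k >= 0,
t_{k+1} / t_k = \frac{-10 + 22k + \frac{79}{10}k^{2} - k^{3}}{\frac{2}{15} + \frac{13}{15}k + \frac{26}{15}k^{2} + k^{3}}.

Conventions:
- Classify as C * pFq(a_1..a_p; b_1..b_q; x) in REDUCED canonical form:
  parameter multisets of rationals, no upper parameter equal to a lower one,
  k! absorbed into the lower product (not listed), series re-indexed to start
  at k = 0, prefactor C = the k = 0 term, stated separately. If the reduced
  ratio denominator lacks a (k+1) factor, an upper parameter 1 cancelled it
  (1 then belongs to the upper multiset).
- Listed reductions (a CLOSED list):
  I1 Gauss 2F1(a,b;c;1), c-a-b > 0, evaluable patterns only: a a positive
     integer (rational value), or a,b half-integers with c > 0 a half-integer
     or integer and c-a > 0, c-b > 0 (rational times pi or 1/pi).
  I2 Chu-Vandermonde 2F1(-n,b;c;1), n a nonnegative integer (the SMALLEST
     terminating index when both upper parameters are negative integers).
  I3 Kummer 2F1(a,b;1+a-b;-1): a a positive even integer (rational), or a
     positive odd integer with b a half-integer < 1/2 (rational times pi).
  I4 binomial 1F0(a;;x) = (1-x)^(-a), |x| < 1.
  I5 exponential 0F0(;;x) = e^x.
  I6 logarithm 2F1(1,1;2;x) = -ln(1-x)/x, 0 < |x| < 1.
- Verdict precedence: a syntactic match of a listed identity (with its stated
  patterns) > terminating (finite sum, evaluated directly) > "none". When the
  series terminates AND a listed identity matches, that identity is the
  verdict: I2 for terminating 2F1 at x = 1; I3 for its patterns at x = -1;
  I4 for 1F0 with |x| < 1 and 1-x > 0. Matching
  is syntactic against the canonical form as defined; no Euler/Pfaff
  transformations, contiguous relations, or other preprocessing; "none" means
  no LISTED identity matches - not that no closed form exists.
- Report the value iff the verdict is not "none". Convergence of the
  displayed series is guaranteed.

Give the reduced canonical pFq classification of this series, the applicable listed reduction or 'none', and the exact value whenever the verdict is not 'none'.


Prefactor -\frac{3}{5}, argument -1: 3F2 with upper {-10, -\frac{2}{5}, \frac{5}{2}} over lower {\frac{1}{3}, \frac{2}{5}}. Verdict: terminating - upper parameter -10 makes this a finite sum (last index 10), evaluated exactly. Value: \frac{618433060240058169}{58898199347200}.

First insight: t_0 being -\frac{3}{5}, factor the ratio over Q (prefactor -3/5): negated roots = parameters.
Term ratio: r(k) = -1 * (k-10) (k-\frac{2}{5}) (k+\frac{5}{2}) / [(k+\frac{1}{3}) (k+\frac{2}{5}) (k+1)] - rational in k, leading ratio -1; with t_0 = -\frac{3}{5}, classification follows.


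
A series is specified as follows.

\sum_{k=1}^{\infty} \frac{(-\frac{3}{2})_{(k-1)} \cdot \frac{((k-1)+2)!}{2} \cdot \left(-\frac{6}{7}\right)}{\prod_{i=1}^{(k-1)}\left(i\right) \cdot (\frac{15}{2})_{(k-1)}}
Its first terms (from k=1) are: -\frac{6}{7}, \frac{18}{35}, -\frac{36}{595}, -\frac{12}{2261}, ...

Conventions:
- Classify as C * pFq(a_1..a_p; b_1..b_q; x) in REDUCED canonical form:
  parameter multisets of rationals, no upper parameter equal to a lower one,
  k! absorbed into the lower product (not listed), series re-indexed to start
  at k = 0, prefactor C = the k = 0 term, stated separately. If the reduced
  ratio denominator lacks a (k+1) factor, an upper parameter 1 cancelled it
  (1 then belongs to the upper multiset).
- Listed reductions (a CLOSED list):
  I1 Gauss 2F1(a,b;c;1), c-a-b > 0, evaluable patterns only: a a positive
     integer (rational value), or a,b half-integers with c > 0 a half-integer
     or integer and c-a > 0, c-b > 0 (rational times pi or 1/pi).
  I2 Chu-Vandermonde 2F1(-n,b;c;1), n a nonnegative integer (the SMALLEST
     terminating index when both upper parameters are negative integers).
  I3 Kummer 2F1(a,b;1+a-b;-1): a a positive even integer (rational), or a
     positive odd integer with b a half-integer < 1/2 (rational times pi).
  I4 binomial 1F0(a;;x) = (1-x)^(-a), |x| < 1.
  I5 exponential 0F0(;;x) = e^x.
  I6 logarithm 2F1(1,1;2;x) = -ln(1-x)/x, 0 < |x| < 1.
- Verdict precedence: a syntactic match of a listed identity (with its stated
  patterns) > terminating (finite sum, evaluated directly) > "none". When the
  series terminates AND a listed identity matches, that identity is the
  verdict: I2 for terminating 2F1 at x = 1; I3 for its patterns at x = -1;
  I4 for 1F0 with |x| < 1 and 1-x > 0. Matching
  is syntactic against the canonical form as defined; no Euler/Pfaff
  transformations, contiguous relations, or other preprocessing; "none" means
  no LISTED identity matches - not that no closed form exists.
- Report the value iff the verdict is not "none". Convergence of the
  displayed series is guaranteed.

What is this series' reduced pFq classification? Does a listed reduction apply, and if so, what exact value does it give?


Reduced: x = 1, 2F1, upper = {-\frac{3}{2}, 3}, lower = {\frac{15}{2}}, C = -\frac{6}{7}. Verdict: Gauss's theorem (I1) fires (x = 1: the Gamma ratio telescopes since c-a-b = 6 > 0 and a = 3 in Z>0). Exact value: -\frac{1287}{3136}.

The tell: t_0 being -\frac{6}{7}, the factorial ratio (prefactor -6/7) (k+a-1)!/(a-1)! is a rising factorial (a)_k.
Term ratio: r(k) = 1 * (k-\frac{3}{2}) (k+3) / [(k+\frac{15}{2}) (k+1)] - poly over poly, x = 1 from leading terms; C = -\frac{6}{7} at k = 0.


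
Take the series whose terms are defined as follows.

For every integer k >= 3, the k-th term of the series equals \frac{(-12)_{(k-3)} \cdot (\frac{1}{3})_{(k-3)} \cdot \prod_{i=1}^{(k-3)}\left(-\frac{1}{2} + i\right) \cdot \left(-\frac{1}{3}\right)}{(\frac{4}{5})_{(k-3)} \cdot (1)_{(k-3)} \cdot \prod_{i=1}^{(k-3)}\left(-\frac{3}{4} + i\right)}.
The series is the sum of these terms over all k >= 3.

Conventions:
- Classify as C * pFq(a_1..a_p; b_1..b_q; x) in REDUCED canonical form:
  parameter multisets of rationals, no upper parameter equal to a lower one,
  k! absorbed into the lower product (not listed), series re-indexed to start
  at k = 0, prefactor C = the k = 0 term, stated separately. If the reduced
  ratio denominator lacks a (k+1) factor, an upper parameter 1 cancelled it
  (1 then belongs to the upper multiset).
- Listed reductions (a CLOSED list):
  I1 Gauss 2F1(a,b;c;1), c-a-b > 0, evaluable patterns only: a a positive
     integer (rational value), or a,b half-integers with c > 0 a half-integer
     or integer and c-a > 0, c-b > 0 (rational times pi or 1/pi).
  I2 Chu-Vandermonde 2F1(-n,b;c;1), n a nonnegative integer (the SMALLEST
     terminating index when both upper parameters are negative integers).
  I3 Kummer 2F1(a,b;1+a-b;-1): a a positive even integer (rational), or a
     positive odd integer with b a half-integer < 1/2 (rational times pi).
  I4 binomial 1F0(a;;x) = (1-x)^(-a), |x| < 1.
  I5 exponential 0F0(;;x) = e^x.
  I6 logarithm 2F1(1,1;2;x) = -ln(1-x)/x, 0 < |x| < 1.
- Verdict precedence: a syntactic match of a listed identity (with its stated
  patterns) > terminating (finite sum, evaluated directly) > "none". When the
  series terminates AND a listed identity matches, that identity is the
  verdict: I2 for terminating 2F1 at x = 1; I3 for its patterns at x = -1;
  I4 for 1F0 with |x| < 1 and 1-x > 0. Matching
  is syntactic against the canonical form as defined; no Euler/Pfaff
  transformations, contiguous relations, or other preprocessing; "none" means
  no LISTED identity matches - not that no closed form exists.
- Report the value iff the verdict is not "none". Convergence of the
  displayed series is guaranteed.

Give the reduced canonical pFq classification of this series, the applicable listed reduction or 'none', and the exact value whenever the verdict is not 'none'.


Canonical form: C = -\frac{1}{3} times 3F2 with upper {-12, \frac{1}{3}, \frac{1}{2}}, lower {\frac{1}{4}, \frac{4}{5}}, x = 1. Verdict: terminating. (-12)_k vanishes past k = 12, leaving a 13-term sum, computed directly. Sum: \frac{4062823025114284465687}{393434801791113730145589}.

Key step: x = 1 and the running product (C = -1/3, x = 1) telescopes to a rising factorial.
Ratio: r(k) = 1 * (k-12) (k+\frac{1}{3}) (k+\frac{1}{2}) / [(k+\frac{1}{4}) (k+\frac{4}{5}) (k+1)] - poly over poly, x = 1 from leading terms; C = -\frac{1}{3} at k = 0.


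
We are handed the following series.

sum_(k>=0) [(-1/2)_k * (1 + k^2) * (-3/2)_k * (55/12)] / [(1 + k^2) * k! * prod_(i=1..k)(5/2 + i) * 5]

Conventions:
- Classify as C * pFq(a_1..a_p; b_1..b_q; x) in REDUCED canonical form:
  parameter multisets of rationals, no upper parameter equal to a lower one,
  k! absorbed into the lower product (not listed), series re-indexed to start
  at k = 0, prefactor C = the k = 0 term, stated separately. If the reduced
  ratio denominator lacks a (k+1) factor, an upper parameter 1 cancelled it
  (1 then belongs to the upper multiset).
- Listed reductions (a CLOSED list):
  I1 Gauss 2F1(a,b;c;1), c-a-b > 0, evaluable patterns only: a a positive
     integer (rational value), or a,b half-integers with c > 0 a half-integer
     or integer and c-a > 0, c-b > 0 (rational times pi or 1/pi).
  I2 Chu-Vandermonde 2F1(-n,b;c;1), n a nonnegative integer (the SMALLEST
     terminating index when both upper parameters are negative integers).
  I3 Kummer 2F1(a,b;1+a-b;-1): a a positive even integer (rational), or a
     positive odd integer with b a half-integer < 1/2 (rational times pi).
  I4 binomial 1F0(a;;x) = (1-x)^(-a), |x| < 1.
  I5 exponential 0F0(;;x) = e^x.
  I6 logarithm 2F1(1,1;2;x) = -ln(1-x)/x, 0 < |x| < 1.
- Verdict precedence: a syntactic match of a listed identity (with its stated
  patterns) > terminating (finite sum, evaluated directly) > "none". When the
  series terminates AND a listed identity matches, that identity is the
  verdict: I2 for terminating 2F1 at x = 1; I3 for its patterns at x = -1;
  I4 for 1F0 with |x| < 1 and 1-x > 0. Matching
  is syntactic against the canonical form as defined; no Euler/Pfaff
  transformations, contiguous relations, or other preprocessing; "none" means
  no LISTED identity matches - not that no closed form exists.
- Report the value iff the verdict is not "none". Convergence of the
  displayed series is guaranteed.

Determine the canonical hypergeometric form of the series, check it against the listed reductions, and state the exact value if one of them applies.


Canonical form: C = 11/12 times 2F1 with upper {-3/2, -1/2}, lower {7/2}, x = 1. Verdict: the half-integer Gauss pattern (I1) matches (x = 1; upper {-3/2, -1/2} half-integers, c = 7/2 in the evaluable pattern). Value: (5775/16384) * pi.

First insight: t_0 being 11/12, the constant factors (C = 11/12, x = 1) combine into one prefactor.
Consecutive-term ratio: r(k) = 1 * (k-3/2) (k-1/2) / [(k+7/2) (k+1)] - rational; roots negated = parameters, x = 1, C = 11/12.
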